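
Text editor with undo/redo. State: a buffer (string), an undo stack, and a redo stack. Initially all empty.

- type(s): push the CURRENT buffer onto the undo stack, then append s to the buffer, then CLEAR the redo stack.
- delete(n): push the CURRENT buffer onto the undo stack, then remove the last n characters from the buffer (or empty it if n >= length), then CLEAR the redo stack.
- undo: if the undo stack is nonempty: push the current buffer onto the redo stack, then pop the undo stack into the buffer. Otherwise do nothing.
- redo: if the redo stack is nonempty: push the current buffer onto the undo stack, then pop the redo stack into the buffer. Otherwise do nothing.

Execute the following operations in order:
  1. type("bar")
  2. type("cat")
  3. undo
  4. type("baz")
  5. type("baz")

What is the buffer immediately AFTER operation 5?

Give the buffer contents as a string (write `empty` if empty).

Answer: barbazbaz

Derivation:
After op 1 (type): buf='bar' undo_depth=1 redo_depth=0
After op 2 (type): buf='barcat' undo_depth=2 redo_depth=0
After op 3 (undo): buf='bar' undo_depth=1 redo_depth=1
After op 4 (type): buf='barbaz' undo_depth=2 redo_depth=0
After op 5 (type): buf='barbazbaz' undo_depth=3 redo_depth=0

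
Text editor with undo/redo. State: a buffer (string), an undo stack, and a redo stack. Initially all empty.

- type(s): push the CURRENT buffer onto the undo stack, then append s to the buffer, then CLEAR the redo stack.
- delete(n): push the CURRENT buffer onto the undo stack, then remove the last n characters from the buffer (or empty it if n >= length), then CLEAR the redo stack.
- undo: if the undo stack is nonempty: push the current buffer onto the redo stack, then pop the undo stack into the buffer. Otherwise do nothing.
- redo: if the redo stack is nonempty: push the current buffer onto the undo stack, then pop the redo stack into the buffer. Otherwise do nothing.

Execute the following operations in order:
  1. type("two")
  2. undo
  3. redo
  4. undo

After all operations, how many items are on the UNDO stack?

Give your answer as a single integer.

After op 1 (type): buf='two' undo_depth=1 redo_depth=0
After op 2 (undo): buf='(empty)' undo_depth=0 redo_depth=1
After op 3 (redo): buf='two' undo_depth=1 redo_depth=0
After op 4 (undo): buf='(empty)' undo_depth=0 redo_depth=1

Answer: 0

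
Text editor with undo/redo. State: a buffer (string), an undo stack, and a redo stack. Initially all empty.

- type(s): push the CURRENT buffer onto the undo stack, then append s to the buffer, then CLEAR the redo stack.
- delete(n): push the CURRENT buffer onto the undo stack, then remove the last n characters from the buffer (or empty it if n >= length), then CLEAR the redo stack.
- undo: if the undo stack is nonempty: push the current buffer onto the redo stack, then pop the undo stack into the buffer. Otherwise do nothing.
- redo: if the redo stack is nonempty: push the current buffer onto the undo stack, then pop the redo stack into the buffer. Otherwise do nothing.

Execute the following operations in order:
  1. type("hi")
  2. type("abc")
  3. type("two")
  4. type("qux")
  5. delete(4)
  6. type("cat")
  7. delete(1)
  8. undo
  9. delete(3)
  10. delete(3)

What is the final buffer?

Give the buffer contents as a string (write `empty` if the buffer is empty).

Answer: hiab

Derivation:
After op 1 (type): buf='hi' undo_depth=1 redo_depth=0
After op 2 (type): buf='hiabc' undo_depth=2 redo_depth=0
After op 3 (type): buf='hiabctwo' undo_depth=3 redo_depth=0
After op 4 (type): buf='hiabctwoqux' undo_depth=4 redo_depth=0
After op 5 (delete): buf='hiabctw' undo_depth=5 redo_depth=0
After op 6 (type): buf='hiabctwcat' undo_depth=6 redo_depth=0
After op 7 (delete): buf='hiabctwca' undo_depth=7 redo_depth=0
After op 8 (undo): buf='hiabctwcat' undo_depth=6 redo_depth=1
After op 9 (delete): buf='hiabctw' undo_depth=7 redo_depth=0
After op 10 (delete): buf='hiab' undo_depth=8 redo_depth=0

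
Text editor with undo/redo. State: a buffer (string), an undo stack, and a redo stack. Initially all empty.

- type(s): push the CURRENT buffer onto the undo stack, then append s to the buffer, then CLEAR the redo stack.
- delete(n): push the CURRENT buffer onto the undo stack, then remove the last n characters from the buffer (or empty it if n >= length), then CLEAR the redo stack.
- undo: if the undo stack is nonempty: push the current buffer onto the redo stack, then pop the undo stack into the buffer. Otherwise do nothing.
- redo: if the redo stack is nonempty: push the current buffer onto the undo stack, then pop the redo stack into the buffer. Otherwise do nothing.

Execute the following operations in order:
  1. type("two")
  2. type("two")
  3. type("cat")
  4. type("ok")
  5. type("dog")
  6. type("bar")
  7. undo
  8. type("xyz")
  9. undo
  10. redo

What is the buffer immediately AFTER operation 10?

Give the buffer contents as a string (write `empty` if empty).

Answer: twotwocatokdogxyz

Derivation:
After op 1 (type): buf='two' undo_depth=1 redo_depth=0
After op 2 (type): buf='twotwo' undo_depth=2 redo_depth=0
After op 3 (type): buf='twotwocat' undo_depth=3 redo_depth=0
After op 4 (type): buf='twotwocatok' undo_depth=4 redo_depth=0
After op 5 (type): buf='twotwocatokdog' undo_depth=5 redo_depth=0
After op 6 (type): buf='twotwocatokdogbar' undo_depth=6 redo_depth=0
After op 7 (undo): buf='twotwocatokdog' undo_depth=5 redo_depth=1
After op 8 (type): buf='twotwocatokdogxyz' undo_depth=6 redo_depth=0
After op 9 (undo): buf='twotwocatokdog' undo_depth=5 redo_depth=1
After op 10 (redo): buf='twotwocatokdogxyz' undo_depth=6 redo_depth=0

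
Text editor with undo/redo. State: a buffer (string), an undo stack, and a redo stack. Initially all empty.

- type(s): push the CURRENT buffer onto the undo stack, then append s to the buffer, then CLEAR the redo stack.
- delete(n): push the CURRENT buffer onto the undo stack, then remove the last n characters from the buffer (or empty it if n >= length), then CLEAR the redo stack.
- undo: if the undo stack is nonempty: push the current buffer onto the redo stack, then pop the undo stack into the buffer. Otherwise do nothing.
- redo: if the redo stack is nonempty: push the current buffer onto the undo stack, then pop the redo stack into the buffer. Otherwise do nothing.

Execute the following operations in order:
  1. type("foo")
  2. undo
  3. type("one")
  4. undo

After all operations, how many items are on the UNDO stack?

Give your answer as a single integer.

Answer: 0

Derivation:
After op 1 (type): buf='foo' undo_depth=1 redo_depth=0
After op 2 (undo): buf='(empty)' undo_depth=0 redo_depth=1
After op 3 (type): buf='one' undo_depth=1 redo_depth=0
After op 4 (undo): buf='(empty)' undo_depth=0 redo_depth=1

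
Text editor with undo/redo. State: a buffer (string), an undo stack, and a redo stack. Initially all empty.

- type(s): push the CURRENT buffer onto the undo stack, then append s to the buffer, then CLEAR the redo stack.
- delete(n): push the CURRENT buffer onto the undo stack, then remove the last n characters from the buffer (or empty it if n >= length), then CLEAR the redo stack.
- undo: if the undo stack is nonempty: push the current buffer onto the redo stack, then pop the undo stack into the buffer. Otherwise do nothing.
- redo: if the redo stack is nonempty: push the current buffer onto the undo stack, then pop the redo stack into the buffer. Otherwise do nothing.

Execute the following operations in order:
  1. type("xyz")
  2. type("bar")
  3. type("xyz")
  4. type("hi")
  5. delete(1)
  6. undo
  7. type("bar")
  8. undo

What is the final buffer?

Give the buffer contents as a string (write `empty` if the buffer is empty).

After op 1 (type): buf='xyz' undo_depth=1 redo_depth=0
After op 2 (type): buf='xyzbar' undo_depth=2 redo_depth=0
After op 3 (type): buf='xyzbarxyz' undo_depth=3 redo_depth=0
After op 4 (type): buf='xyzbarxyzhi' undo_depth=4 redo_depth=0
After op 5 (delete): buf='xyzbarxyzh' undo_depth=5 redo_depth=0
After op 6 (undo): buf='xyzbarxyzhi' undo_depth=4 redo_depth=1
After op 7 (type): buf='xyzbarxyzhibar' undo_depth=5 redo_depth=0
After op 8 (undo): buf='xyzbarxyzhi' undo_depth=4 redo_depth=1

Answer: xyzbarxyzhi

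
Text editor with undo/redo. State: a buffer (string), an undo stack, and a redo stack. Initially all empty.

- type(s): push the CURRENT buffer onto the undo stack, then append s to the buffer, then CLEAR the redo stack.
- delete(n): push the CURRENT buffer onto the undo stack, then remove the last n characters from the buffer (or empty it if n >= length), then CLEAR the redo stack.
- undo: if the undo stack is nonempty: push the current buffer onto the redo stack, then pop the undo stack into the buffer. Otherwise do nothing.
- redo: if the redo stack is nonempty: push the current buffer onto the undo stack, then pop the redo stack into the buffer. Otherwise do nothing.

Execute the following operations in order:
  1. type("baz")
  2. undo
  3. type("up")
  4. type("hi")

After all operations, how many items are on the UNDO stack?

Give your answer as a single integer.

Answer: 2

Derivation:
After op 1 (type): buf='baz' undo_depth=1 redo_depth=0
After op 2 (undo): buf='(empty)' undo_depth=0 redo_depth=1
After op 3 (type): buf='up' undo_depth=1 redo_depth=0
After op 4 (type): buf='uphi' undo_depth=2 redo_depth=0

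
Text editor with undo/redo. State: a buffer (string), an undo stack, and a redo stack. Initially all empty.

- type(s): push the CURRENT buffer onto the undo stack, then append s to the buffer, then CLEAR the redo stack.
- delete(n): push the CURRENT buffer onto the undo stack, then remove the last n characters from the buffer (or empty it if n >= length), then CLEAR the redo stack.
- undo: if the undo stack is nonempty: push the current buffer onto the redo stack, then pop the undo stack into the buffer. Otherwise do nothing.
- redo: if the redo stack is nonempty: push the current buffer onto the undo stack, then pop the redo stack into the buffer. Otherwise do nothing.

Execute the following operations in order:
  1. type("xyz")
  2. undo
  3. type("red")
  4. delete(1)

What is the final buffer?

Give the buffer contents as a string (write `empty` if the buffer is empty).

After op 1 (type): buf='xyz' undo_depth=1 redo_depth=0
After op 2 (undo): buf='(empty)' undo_depth=0 redo_depth=1
After op 3 (type): buf='red' undo_depth=1 redo_depth=0
After op 4 (delete): buf='re' undo_depth=2 redo_depth=0

Answer: re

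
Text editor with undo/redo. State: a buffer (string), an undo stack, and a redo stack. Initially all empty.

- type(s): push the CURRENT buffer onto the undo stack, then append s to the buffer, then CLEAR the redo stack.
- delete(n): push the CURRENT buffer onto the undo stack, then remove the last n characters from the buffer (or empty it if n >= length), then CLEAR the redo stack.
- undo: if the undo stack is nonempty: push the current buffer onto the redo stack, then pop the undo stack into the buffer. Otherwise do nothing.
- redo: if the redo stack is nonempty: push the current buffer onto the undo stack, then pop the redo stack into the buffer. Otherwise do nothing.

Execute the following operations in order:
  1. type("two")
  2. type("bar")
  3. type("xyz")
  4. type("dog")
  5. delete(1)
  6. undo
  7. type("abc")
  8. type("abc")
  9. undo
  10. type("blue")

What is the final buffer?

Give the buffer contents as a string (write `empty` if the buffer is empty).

After op 1 (type): buf='two' undo_depth=1 redo_depth=0
After op 2 (type): buf='twobar' undo_depth=2 redo_depth=0
After op 3 (type): buf='twobarxyz' undo_depth=3 redo_depth=0
After op 4 (type): buf='twobarxyzdog' undo_depth=4 redo_depth=0
After op 5 (delete): buf='twobarxyzdo' undo_depth=5 redo_depth=0
After op 6 (undo): buf='twobarxyzdog' undo_depth=4 redo_depth=1
After op 7 (type): buf='twobarxyzdogabc' undo_depth=5 redo_depth=0
After op 8 (type): buf='twobarxyzdogabcabc' undo_depth=6 redo_depth=0
After op 9 (undo): buf='twobarxyzdogabc' undo_depth=5 redo_depth=1
After op 10 (type): buf='twobarxyzdogabcblue' undo_depth=6 redo_depth=0

Answer: twobarxyzdogabcblue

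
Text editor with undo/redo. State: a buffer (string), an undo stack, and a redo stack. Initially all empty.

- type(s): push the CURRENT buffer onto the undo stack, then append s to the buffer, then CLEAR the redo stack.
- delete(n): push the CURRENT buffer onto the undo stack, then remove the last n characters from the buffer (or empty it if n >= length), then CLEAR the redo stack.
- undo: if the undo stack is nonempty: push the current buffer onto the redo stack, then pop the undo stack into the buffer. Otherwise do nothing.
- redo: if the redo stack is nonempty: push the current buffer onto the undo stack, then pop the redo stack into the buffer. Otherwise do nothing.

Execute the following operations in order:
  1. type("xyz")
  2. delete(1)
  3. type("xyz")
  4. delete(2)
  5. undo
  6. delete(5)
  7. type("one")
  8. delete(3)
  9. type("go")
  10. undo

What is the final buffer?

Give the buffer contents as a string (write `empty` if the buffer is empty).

Answer: empty

Derivation:
After op 1 (type): buf='xyz' undo_depth=1 redo_depth=0
After op 2 (delete): buf='xy' undo_depth=2 redo_depth=0
After op 3 (type): buf='xyxyz' undo_depth=3 redo_depth=0
After op 4 (delete): buf='xyx' undo_depth=4 redo_depth=0
After op 5 (undo): buf='xyxyz' undo_depth=3 redo_depth=1
After op 6 (delete): buf='(empty)' undo_depth=4 redo_depth=0
After op 7 (type): buf='one' undo_depth=5 redo_depth=0
After op 8 (delete): buf='(empty)' undo_depth=6 redo_depth=0
After op 9 (type): buf='go' undo_depth=7 redo_depth=0
After op 10 (undo): buf='(empty)' undo_depth=6 redo_depth=1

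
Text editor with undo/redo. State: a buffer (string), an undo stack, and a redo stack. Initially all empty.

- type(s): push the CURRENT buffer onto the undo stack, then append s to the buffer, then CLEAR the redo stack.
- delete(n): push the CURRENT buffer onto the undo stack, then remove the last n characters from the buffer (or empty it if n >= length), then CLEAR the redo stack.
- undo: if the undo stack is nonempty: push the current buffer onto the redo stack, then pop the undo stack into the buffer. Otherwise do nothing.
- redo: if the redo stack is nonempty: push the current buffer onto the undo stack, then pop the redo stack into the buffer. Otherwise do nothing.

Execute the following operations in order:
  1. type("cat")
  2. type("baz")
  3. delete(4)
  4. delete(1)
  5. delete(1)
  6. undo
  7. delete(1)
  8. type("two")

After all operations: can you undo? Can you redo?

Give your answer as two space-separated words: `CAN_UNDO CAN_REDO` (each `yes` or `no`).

After op 1 (type): buf='cat' undo_depth=1 redo_depth=0
After op 2 (type): buf='catbaz' undo_depth=2 redo_depth=0
After op 3 (delete): buf='ca' undo_depth=3 redo_depth=0
After op 4 (delete): buf='c' undo_depth=4 redo_depth=0
After op 5 (delete): buf='(empty)' undo_depth=5 redo_depth=0
After op 6 (undo): buf='c' undo_depth=4 redo_depth=1
After op 7 (delete): buf='(empty)' undo_depth=5 redo_depth=0
After op 8 (type): buf='two' undo_depth=6 redo_depth=0

Answer: yes no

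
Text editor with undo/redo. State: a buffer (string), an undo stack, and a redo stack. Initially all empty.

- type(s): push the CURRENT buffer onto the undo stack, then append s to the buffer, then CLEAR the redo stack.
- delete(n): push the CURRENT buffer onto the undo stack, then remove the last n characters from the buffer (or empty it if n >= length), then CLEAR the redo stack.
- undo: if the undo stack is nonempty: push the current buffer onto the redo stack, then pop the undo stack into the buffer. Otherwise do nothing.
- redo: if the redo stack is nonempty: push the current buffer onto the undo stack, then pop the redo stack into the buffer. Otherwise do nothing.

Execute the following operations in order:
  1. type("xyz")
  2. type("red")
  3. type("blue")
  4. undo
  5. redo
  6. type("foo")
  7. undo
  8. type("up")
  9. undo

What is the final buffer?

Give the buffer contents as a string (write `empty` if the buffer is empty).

After op 1 (type): buf='xyz' undo_depth=1 redo_depth=0
After op 2 (type): buf='xyzred' undo_depth=2 redo_depth=0
After op 3 (type): buf='xyzredblue' undo_depth=3 redo_depth=0
After op 4 (undo): buf='xyzred' undo_depth=2 redo_depth=1
After op 5 (redo): buf='xyzredblue' undo_depth=3 redo_depth=0
After op 6 (type): buf='xyzredbluefoo' undo_depth=4 redo_depth=0
After op 7 (undo): buf='xyzredblue' undo_depth=3 redo_depth=1
After op 8 (type): buf='xyzredblueup' undo_depth=4 redo_depth=0
After op 9 (undo): buf='xyzredblue' undo_depth=3 redo_depth=1

Answer: xyzredblue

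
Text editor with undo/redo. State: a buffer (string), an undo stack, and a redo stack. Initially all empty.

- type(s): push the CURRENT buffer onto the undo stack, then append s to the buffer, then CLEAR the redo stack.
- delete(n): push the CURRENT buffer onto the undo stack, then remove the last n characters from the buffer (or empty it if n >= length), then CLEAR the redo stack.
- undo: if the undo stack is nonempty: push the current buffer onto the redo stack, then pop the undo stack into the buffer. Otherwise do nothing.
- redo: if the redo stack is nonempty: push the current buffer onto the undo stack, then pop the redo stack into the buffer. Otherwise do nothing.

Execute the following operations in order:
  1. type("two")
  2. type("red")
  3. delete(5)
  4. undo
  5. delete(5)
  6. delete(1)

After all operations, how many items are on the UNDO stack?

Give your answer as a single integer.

After op 1 (type): buf='two' undo_depth=1 redo_depth=0
After op 2 (type): buf='twored' undo_depth=2 redo_depth=0
After op 3 (delete): buf='t' undo_depth=3 redo_depth=0
After op 4 (undo): buf='twored' undo_depth=2 redo_depth=1
After op 5 (delete): buf='t' undo_depth=3 redo_depth=0
After op 6 (delete): buf='(empty)' undo_depth=4 redo_depth=0

Answer: 4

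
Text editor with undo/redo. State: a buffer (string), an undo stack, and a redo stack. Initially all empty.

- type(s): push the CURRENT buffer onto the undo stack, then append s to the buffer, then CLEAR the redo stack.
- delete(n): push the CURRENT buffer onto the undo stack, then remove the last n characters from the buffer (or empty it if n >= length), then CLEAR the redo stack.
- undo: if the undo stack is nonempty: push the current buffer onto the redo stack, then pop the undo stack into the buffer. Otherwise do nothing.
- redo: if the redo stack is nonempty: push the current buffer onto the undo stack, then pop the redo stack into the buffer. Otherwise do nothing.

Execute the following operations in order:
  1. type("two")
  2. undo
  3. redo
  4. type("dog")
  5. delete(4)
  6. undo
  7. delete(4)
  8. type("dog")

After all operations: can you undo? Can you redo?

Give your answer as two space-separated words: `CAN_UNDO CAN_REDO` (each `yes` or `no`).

Answer: yes no

Derivation:
After op 1 (type): buf='two' undo_depth=1 redo_depth=0
After op 2 (undo): buf='(empty)' undo_depth=0 redo_depth=1
After op 3 (redo): buf='two' undo_depth=1 redo_depth=0
After op 4 (type): buf='twodog' undo_depth=2 redo_depth=0
After op 5 (delete): buf='tw' undo_depth=3 redo_depth=0
After op 6 (undo): buf='twodog' undo_depth=2 redo_depth=1
After op 7 (delete): buf='tw' undo_depth=3 redo_depth=0
After op 8 (type): buf='twdog' undo_depth=4 redo_depth=0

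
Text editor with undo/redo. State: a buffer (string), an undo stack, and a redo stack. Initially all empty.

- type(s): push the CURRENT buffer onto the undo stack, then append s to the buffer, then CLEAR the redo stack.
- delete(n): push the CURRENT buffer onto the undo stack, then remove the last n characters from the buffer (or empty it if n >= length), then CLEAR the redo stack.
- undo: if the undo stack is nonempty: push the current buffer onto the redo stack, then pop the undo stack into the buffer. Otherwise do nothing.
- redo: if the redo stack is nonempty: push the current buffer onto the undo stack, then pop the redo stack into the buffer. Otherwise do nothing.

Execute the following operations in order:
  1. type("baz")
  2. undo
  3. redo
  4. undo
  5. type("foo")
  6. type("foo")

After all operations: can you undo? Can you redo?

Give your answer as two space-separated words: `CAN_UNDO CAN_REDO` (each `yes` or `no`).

After op 1 (type): buf='baz' undo_depth=1 redo_depth=0
After op 2 (undo): buf='(empty)' undo_depth=0 redo_depth=1
After op 3 (redo): buf='baz' undo_depth=1 redo_depth=0
After op 4 (undo): buf='(empty)' undo_depth=0 redo_depth=1
After op 5 (type): buf='foo' undo_depth=1 redo_depth=0
After op 6 (type): buf='foofoo' undo_depth=2 redo_depth=0

Answer: yes no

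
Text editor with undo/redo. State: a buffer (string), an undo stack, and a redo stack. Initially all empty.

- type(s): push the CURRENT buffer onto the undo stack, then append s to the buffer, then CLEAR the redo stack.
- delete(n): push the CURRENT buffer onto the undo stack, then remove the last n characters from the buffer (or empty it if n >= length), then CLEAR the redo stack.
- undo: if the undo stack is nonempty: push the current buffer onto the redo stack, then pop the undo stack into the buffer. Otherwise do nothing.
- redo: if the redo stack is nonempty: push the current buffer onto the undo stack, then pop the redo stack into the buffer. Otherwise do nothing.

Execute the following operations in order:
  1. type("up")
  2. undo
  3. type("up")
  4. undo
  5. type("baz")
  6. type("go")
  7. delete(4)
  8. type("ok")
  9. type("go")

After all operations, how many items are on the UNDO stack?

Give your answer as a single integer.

After op 1 (type): buf='up' undo_depth=1 redo_depth=0
After op 2 (undo): buf='(empty)' undo_depth=0 redo_depth=1
After op 3 (type): buf='up' undo_depth=1 redo_depth=0
After op 4 (undo): buf='(empty)' undo_depth=0 redo_depth=1
After op 5 (type): buf='baz' undo_depth=1 redo_depth=0
After op 6 (type): buf='bazgo' undo_depth=2 redo_depth=0
After op 7 (delete): buf='b' undo_depth=3 redo_depth=0
After op 8 (type): buf='bok' undo_depth=4 redo_depth=0
After op 9 (type): buf='bokgo' undo_depth=5 redo_depth=0

Answer: 5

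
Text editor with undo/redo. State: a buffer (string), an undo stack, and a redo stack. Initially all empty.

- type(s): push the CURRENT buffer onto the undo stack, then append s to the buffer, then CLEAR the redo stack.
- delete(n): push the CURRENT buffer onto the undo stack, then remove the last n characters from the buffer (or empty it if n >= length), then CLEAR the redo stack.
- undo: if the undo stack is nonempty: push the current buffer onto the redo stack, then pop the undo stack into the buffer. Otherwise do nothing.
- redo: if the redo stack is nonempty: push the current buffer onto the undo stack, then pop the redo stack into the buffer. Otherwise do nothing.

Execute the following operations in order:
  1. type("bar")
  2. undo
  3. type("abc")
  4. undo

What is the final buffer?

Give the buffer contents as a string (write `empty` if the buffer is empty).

Answer: empty

Derivation:
After op 1 (type): buf='bar' undo_depth=1 redo_depth=0
After op 2 (undo): buf='(empty)' undo_depth=0 redo_depth=1
After op 3 (type): buf='abc' undo_depth=1 redo_depth=0
After op 4 (undo): buf='(empty)' undo_depth=0 redo_depth=1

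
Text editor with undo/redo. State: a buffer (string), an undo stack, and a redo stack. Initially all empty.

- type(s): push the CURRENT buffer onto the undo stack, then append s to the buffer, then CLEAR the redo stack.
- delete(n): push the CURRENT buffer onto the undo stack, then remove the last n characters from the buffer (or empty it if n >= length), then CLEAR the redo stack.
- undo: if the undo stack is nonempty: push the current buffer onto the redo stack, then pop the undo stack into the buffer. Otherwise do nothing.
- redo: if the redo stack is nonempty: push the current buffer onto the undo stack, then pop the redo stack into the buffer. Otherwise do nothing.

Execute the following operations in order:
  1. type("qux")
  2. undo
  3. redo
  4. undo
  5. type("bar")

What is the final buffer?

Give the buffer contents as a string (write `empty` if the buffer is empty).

Answer: bar

Derivation:
After op 1 (type): buf='qux' undo_depth=1 redo_depth=0
After op 2 (undo): buf='(empty)' undo_depth=0 redo_depth=1
After op 3 (redo): buf='qux' undo_depth=1 redo_depth=0
After op 4 (undo): buf='(empty)' undo_depth=0 redo_depth=1
After op 5 (type): buf='bar' undo_depth=1 redo_depth=0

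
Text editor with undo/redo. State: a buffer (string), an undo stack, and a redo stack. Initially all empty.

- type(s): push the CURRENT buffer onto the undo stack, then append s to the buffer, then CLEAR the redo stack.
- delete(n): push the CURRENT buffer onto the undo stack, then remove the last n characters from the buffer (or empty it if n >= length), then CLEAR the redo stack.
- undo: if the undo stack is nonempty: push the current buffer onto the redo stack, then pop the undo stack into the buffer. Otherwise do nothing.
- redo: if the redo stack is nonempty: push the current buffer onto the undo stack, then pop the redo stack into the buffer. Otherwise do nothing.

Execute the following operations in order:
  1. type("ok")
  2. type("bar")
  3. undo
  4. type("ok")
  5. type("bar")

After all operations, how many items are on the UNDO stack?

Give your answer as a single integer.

After op 1 (type): buf='ok' undo_depth=1 redo_depth=0
After op 2 (type): buf='okbar' undo_depth=2 redo_depth=0
After op 3 (undo): buf='ok' undo_depth=1 redo_depth=1
After op 4 (type): buf='okok' undo_depth=2 redo_depth=0
After op 5 (type): buf='okokbar' undo_depth=3 redo_depth=0

Answer: 3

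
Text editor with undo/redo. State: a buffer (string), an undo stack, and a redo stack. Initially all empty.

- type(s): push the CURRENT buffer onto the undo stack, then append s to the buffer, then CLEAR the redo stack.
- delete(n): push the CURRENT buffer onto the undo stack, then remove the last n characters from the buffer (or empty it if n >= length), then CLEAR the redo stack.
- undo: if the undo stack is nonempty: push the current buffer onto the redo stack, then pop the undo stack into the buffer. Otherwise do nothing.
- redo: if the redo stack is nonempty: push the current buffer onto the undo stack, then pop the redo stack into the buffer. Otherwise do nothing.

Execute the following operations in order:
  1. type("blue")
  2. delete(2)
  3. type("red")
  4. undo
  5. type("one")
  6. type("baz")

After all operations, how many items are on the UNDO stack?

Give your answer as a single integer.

After op 1 (type): buf='blue' undo_depth=1 redo_depth=0
After op 2 (delete): buf='bl' undo_depth=2 redo_depth=0
After op 3 (type): buf='blred' undo_depth=3 redo_depth=0
After op 4 (undo): buf='bl' undo_depth=2 redo_depth=1
After op 5 (type): buf='blone' undo_depth=3 redo_depth=0
After op 6 (type): buf='blonebaz' undo_depth=4 redo_depth=0

Answer: 4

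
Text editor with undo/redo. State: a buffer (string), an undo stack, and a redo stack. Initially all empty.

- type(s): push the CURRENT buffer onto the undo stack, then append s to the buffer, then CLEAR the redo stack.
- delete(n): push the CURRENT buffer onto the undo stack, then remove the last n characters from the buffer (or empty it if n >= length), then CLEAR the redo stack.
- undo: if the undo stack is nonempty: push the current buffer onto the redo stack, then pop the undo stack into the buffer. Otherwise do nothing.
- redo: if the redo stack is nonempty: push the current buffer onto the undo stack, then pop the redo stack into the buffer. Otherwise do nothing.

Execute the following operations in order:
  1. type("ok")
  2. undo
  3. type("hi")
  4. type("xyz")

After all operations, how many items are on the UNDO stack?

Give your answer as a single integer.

Answer: 2

Derivation:
After op 1 (type): buf='ok' undo_depth=1 redo_depth=0
After op 2 (undo): buf='(empty)' undo_depth=0 redo_depth=1
After op 3 (type): buf='hi' undo_depth=1 redo_depth=0
After op 4 (type): buf='hixyz' undo_depth=2 redo_depth=0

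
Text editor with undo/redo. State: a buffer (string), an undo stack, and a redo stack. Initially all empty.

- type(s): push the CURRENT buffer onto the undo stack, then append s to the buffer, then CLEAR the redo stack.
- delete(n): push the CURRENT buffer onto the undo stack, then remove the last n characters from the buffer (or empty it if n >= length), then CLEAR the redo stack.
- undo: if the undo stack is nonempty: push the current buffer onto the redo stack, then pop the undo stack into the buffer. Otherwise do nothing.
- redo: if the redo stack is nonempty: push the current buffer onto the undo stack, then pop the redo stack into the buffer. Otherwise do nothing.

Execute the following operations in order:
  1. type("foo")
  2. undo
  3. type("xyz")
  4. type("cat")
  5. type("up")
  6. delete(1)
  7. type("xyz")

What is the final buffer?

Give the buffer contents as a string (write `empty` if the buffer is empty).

Answer: xyzcatuxyz

Derivation:
After op 1 (type): buf='foo' undo_depth=1 redo_depth=0
After op 2 (undo): buf='(empty)' undo_depth=0 redo_depth=1
After op 3 (type): buf='xyz' undo_depth=1 redo_depth=0
After op 4 (type): buf='xyzcat' undo_depth=2 redo_depth=0
After op 5 (type): buf='xyzcatup' undo_depth=3 redo_depth=0
After op 6 (delete): buf='xyzcatu' undo_depth=4 redo_depth=0
After op 7 (type): buf='xyzcatuxyz' undo_depth=5 redo_depth=0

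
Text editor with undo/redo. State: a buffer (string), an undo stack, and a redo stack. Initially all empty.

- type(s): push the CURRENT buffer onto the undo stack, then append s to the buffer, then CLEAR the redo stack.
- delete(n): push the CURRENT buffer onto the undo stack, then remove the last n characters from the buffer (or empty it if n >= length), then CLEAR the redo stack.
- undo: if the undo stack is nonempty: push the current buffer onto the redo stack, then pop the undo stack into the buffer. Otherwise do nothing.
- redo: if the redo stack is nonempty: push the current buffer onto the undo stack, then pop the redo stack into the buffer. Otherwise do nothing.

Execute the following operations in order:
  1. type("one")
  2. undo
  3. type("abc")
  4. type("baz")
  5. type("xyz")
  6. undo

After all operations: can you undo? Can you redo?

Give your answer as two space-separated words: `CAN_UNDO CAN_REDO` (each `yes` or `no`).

After op 1 (type): buf='one' undo_depth=1 redo_depth=0
After op 2 (undo): buf='(empty)' undo_depth=0 redo_depth=1
After op 3 (type): buf='abc' undo_depth=1 redo_depth=0
After op 4 (type): buf='abcbaz' undo_depth=2 redo_depth=0
After op 5 (type): buf='abcbazxyz' undo_depth=3 redo_depth=0
After op 6 (undo): buf='abcbaz' undo_depth=2 redo_depth=1

Answer: yes yes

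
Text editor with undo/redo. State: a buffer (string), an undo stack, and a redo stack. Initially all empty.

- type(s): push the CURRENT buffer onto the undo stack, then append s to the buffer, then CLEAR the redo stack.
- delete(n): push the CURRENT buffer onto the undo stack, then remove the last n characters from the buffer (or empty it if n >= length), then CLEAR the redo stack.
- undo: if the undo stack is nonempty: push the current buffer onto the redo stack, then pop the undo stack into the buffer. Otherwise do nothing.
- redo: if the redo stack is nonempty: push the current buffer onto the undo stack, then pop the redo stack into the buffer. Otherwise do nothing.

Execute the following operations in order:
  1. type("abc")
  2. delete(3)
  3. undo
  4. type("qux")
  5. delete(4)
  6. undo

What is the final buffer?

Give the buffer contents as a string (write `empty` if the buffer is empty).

Answer: abcqux

Derivation:
After op 1 (type): buf='abc' undo_depth=1 redo_depth=0
After op 2 (delete): buf='(empty)' undo_depth=2 redo_depth=0
After op 3 (undo): buf='abc' undo_depth=1 redo_depth=1
After op 4 (type): buf='abcqux' undo_depth=2 redo_depth=0
After op 5 (delete): buf='ab' undo_depth=3 redo_depth=0
After op 6 (undo): buf='abcqux' undo_depth=2 redo_depth=1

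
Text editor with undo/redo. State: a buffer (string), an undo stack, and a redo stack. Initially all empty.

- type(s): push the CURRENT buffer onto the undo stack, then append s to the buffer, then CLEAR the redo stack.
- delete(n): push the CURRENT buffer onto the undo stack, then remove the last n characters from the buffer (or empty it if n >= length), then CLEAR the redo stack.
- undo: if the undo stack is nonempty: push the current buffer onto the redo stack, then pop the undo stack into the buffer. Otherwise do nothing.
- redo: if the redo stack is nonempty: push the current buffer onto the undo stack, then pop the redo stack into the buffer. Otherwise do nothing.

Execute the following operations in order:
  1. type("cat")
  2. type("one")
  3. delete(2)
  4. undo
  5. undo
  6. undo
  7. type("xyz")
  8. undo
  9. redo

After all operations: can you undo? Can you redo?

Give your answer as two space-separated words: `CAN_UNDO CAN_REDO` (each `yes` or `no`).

Answer: yes no

Derivation:
After op 1 (type): buf='cat' undo_depth=1 redo_depth=0
After op 2 (type): buf='catone' undo_depth=2 redo_depth=0
After op 3 (delete): buf='cato' undo_depth=3 redo_depth=0
After op 4 (undo): buf='catone' undo_depth=2 redo_depth=1
After op 5 (undo): buf='cat' undo_depth=1 redo_depth=2
After op 6 (undo): buf='(empty)' undo_depth=0 redo_depth=3
After op 7 (type): buf='xyz' undo_depth=1 redo_depth=0
After op 8 (undo): buf='(empty)' undo_depth=0 redo_depth=1
After op 9 (redo): buf='xyz' undo_depth=1 redo_depth=0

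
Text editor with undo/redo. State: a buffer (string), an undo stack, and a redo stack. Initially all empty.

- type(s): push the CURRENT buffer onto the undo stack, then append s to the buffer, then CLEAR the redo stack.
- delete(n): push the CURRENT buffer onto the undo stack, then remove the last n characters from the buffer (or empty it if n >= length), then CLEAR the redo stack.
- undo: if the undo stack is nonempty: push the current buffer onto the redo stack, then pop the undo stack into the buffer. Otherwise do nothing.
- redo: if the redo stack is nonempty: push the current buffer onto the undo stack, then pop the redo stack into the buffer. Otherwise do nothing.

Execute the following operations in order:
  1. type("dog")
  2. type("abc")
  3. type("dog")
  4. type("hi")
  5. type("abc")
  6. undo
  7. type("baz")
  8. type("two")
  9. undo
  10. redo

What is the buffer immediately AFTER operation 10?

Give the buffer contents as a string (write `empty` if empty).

After op 1 (type): buf='dog' undo_depth=1 redo_depth=0
After op 2 (type): buf='dogabc' undo_depth=2 redo_depth=0
After op 3 (type): buf='dogabcdog' undo_depth=3 redo_depth=0
After op 4 (type): buf='dogabcdoghi' undo_depth=4 redo_depth=0
After op 5 (type): buf='dogabcdoghiabc' undo_depth=5 redo_depth=0
After op 6 (undo): buf='dogabcdoghi' undo_depth=4 redo_depth=1
After op 7 (type): buf='dogabcdoghibaz' undo_depth=5 redo_depth=0
After op 8 (type): buf='dogabcdoghibaztwo' undo_depth=6 redo_depth=0
After op 9 (undo): buf='dogabcdoghibaz' undo_depth=5 redo_depth=1
After op 10 (redo): buf='dogabcdoghibaztwo' undo_depth=6 redo_depth=0

Answer: dogabcdoghibaztwo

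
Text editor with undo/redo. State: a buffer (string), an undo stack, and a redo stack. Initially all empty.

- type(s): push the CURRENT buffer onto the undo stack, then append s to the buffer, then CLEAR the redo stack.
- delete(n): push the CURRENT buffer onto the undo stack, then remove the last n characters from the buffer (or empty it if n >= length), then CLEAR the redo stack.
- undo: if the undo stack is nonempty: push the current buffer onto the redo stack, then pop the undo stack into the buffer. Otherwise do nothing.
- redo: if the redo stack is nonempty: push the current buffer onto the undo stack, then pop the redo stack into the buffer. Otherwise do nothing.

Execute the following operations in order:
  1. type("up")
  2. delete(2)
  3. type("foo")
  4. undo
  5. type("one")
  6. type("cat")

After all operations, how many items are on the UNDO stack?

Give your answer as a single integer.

Answer: 4

Derivation:
After op 1 (type): buf='up' undo_depth=1 redo_depth=0
After op 2 (delete): buf='(empty)' undo_depth=2 redo_depth=0
After op 3 (type): buf='foo' undo_depth=3 redo_depth=0
After op 4 (undo): buf='(empty)' undo_depth=2 redo_depth=1
After op 5 (type): buf='one' undo_depth=3 redo_depth=0
After op 6 (type): buf='onecat' undo_depth=4 redo_depth=0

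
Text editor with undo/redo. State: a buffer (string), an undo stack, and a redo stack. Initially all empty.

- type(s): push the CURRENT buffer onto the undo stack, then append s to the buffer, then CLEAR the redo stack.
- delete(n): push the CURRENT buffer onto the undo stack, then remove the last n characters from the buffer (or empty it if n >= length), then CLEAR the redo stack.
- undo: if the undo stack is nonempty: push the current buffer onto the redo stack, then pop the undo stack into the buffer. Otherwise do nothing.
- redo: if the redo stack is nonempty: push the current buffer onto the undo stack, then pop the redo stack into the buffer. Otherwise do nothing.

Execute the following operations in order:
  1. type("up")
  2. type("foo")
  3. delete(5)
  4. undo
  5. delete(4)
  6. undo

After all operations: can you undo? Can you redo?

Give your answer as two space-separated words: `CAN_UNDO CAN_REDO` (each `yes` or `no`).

After op 1 (type): buf='up' undo_depth=1 redo_depth=0
After op 2 (type): buf='upfoo' undo_depth=2 redo_depth=0
After op 3 (delete): buf='(empty)' undo_depth=3 redo_depth=0
After op 4 (undo): buf='upfoo' undo_depth=2 redo_depth=1
After op 5 (delete): buf='u' undo_depth=3 redo_depth=0
After op 6 (undo): buf='upfoo' undo_depth=2 redo_depth=1

Answer: yes yes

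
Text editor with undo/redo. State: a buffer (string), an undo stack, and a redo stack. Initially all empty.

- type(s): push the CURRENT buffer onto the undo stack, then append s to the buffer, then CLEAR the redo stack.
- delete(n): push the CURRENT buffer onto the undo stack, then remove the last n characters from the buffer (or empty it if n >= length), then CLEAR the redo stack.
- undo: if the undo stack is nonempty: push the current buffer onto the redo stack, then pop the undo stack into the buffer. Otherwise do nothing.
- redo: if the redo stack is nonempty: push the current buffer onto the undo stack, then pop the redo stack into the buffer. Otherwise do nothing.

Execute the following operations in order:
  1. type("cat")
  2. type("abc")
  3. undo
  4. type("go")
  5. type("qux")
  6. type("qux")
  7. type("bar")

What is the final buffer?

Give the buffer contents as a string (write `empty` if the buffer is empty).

Answer: catgoquxquxbar

Derivation:
After op 1 (type): buf='cat' undo_depth=1 redo_depth=0
After op 2 (type): buf='catabc' undo_depth=2 redo_depth=0
After op 3 (undo): buf='cat' undo_depth=1 redo_depth=1
After op 4 (type): buf='catgo' undo_depth=2 redo_depth=0
After op 5 (type): buf='catgoqux' undo_depth=3 redo_depth=0
After op 6 (type): buf='catgoquxqux' undo_depth=4 redo_depth=0
After op 7 (type): buf='catgoquxquxbar' undo_depth=5 redo_depth=0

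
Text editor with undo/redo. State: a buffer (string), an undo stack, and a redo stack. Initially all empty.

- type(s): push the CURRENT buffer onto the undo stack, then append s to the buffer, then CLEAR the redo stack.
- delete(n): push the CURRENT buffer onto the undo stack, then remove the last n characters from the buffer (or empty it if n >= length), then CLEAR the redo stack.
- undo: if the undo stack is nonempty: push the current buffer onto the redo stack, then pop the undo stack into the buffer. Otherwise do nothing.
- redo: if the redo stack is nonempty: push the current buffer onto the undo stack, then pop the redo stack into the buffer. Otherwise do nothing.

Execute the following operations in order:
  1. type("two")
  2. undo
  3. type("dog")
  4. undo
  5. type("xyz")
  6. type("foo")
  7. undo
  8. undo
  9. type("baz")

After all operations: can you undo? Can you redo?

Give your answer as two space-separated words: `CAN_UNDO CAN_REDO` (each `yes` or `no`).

After op 1 (type): buf='two' undo_depth=1 redo_depth=0
After op 2 (undo): buf='(empty)' undo_depth=0 redo_depth=1
After op 3 (type): buf='dog' undo_depth=1 redo_depth=0
After op 4 (undo): buf='(empty)' undo_depth=0 redo_depth=1
After op 5 (type): buf='xyz' undo_depth=1 redo_depth=0
After op 6 (type): buf='xyzfoo' undo_depth=2 redo_depth=0
After op 7 (undo): buf='xyz' undo_depth=1 redo_depth=1
After op 8 (undo): buf='(empty)' undo_depth=0 redo_depth=2
After op 9 (type): buf='baz' undo_depth=1 redo_depth=0

Answer: yes no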